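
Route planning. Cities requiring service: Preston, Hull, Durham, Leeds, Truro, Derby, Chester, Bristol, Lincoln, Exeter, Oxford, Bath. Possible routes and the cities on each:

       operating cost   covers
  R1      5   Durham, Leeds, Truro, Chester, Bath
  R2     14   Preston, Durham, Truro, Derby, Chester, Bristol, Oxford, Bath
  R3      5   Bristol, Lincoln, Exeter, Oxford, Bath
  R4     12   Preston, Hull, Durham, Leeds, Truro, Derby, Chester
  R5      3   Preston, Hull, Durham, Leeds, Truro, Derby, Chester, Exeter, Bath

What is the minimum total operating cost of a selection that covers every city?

8

R3, R5 cover every city at operating cost 5 + 3 = 8.
Any cover uses at least 2 routes; among all covering selections none totals below 8.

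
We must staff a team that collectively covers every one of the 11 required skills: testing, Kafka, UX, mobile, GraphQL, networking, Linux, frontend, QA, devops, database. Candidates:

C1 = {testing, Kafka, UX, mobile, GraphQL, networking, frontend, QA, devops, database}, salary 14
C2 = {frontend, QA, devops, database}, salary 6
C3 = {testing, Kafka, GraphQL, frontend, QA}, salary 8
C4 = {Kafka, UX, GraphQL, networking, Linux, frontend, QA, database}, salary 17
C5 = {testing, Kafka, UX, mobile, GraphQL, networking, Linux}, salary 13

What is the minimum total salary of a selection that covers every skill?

C2, C5 cover every skill at salary 6 + 13 = 19.
Any cover uses at least 2 candidates; among all covering selections none totals below 19.
Greedy by coverage-per-salary would pick C1, C5 for 27 — worse than the optimum 19.

19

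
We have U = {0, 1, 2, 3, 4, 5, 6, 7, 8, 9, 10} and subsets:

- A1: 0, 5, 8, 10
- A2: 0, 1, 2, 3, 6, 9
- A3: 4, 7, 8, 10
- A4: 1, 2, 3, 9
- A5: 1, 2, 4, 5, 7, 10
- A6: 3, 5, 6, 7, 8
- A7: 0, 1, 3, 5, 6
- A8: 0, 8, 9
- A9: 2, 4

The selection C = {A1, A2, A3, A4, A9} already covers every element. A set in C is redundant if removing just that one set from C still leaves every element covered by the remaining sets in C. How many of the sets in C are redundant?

2

Drop A1: 5 uncovered — not redundant.
Drop A2: 6 uncovered — not redundant.
Drop A3: 7 uncovered — not redundant.
Drop A4: the rest still cover every element — redundant.
Drop A9: the rest still cover every element — redundant.
2 redundant: A4, A9.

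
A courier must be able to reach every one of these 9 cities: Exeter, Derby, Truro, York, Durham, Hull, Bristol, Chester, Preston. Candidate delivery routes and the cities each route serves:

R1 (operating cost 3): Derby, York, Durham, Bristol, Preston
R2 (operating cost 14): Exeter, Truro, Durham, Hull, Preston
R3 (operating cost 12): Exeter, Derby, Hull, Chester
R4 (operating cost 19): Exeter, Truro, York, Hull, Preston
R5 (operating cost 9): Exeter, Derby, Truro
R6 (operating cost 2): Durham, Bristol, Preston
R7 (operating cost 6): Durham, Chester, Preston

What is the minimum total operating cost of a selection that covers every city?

R1, R2, R7 cover every city at operating cost 3 + 14 + 6 = 23.
Any cover uses at least 3 routes; among all covering selections none totals below 23.
Greedy by coverage-per-operating cost would pick R1, R3, R5 for 24 — worse than the optimum 23.

23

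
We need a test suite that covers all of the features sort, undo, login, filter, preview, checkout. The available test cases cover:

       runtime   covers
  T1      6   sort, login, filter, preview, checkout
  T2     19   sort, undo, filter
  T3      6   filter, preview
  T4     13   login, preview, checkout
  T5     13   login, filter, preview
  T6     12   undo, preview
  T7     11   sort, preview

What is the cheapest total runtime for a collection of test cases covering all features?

18

T1, T6 cover every feature at runtime 6 + 12 = 18.
Any cover uses at least 2 test cases; among all covering selections none totals below 18.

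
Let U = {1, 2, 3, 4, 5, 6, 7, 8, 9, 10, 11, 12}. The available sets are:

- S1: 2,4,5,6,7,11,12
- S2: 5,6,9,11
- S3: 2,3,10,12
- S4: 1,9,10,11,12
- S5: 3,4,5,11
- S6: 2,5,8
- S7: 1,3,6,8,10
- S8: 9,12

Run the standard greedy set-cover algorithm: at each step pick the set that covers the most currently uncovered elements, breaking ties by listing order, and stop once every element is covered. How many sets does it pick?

3

Pick 1: S1 covers 7 new elements (2, 4, 5, 6, 7, 11, 12).
Pick 2: S7 covers 4 new elements (1, 3, 8, 10).
Pick 3: S2 covers 1 new elements (9).
Greedy uses 3 sets.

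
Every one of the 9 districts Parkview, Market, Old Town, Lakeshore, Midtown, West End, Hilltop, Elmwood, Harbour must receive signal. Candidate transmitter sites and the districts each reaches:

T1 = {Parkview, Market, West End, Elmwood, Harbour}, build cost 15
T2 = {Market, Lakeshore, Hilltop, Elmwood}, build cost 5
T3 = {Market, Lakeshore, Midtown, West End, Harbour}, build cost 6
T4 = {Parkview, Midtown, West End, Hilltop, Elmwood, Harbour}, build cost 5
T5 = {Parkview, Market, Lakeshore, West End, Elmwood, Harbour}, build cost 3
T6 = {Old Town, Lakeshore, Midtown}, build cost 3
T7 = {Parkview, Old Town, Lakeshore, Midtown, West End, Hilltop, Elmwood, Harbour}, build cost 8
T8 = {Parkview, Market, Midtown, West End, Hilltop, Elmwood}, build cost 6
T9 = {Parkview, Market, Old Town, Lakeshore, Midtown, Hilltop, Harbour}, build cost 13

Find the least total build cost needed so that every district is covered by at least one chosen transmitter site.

T5, T7 cover every district at build cost 3 + 8 = 11.
Any cover uses at least 2 transmitter sites; among all covering selections none totals below 11.

11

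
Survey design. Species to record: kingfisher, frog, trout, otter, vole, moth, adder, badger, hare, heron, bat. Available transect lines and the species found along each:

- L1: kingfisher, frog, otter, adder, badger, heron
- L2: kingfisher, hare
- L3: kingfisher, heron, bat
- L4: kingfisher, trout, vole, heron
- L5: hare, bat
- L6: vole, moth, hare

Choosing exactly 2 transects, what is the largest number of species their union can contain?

9

Choosing L1, L6 covers {kingfisher, frog, otter, vole, moth, adder, badger, hare, heron} — 9 species.
No choice of 2 transects does better; here trout, bat are left uncovered.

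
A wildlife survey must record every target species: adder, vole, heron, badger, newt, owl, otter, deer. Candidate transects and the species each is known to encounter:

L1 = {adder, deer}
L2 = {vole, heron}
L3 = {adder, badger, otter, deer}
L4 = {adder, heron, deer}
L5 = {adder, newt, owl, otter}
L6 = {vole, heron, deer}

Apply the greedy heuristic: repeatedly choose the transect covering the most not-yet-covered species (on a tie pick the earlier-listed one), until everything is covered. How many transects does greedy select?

Pick 1: L3 covers 4 new species (adder, badger, otter, deer).
Pick 2: L2 covers 2 new species (vole, heron).
Pick 3: L5 covers 2 new species (newt, owl).
Greedy uses 3 transects.

3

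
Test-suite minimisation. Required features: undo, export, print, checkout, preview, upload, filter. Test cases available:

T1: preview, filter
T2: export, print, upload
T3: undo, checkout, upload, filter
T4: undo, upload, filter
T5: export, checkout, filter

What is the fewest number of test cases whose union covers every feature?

3

T1, T2, T3 together cover {undo, export, print, checkout, preview, upload, filter} — every feature.
No 2 of the 5 test cases cover everything (all 10 pairs fall short), so 3 is minimum.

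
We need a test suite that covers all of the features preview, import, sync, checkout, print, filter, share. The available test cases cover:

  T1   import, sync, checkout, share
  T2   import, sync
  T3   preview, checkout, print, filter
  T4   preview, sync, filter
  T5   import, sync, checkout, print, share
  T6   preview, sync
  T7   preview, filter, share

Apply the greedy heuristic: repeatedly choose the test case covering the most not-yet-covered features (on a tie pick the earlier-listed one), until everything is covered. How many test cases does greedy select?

2

Pick 1: T5 covers 5 new features (import, sync, checkout, print, share).
Pick 2: T3 covers 2 new features (preview, filter).
Greedy uses 2 test cases.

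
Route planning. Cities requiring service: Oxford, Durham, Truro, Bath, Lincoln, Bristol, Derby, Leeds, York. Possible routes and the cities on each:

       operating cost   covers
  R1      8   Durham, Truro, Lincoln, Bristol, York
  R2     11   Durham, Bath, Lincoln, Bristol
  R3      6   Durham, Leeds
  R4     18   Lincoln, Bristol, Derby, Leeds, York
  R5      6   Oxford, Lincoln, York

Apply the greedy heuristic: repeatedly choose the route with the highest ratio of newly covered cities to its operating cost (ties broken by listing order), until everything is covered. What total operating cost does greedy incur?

49

Pick 1: R1 adds 5 new (Durham, Truro, Lincoln, Bristol, York) at operating cost 8 (ratio 5/8).
Pick 2: R3 adds 1 new (Leeds) at operating cost 6 (ratio 1/6).
Pick 3: R5 adds 1 new (Oxford) at operating cost 6 (ratio 1/6).
Pick 4: R2 adds 1 new (Bath) at operating cost 11 (ratio 1/11).
Pick 5: R4 adds 1 new (Derby) at operating cost 18 (ratio 1/18).
Greedy total operating cost: 8 + 6 + 6 + 11 + 18 = 49. (The true optimum is 43, so greedy overshoots here.)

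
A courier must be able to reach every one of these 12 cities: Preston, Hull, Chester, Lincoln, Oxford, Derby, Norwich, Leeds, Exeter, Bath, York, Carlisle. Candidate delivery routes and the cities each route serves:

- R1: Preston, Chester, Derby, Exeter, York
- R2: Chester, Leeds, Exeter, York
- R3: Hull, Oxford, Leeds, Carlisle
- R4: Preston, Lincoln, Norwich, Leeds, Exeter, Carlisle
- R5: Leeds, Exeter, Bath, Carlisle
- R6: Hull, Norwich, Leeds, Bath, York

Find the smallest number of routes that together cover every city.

4

R1, R3, R4, R5 together cover {Preston, Hull, Chester, Lincoln, Oxford, Derby, Norwich, Leeds, Exeter, Bath, York, Carlisle} — every city.
No 3 of the 6 routes cover everything (all 20 triples fall short), so 4 is minimum.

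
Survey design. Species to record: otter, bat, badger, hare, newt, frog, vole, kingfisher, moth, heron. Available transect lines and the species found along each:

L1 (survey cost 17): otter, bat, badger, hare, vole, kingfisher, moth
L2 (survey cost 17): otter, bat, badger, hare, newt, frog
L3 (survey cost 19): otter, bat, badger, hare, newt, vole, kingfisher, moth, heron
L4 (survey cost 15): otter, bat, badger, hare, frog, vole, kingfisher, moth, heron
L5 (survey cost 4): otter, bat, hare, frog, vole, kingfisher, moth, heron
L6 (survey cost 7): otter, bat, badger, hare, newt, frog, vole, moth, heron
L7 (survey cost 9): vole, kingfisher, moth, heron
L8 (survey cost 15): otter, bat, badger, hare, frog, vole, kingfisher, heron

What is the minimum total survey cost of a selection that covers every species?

L5, L6 cover every species at survey cost 4 + 7 = 11.
Any cover uses at least 2 transects; among all covering selections none totals below 11.

11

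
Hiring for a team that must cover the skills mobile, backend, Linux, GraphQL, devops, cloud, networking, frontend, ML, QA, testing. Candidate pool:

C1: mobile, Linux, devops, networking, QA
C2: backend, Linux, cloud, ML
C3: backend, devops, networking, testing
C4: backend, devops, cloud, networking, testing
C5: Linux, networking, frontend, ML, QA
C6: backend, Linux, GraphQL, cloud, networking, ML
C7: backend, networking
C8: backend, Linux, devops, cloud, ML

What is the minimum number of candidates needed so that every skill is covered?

4

C1, C3, C5, C6 together cover {mobile, backend, Linux, GraphQL, devops, cloud, networking, frontend, ML, QA, testing} — every skill.
No 3 of the 8 candidates cover everything (all 56 triples fall short), so 4 is minimum.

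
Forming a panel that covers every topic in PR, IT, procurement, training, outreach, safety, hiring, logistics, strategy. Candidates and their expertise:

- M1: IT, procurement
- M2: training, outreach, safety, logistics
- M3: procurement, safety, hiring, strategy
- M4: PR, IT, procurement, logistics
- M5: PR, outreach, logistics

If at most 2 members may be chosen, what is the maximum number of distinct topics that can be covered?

7

Choosing M2, M3 covers {procurement, training, outreach, safety, hiring, logistics, strategy} — 7 topics.
No choice of 2 members does better; here PR, IT are left uncovered.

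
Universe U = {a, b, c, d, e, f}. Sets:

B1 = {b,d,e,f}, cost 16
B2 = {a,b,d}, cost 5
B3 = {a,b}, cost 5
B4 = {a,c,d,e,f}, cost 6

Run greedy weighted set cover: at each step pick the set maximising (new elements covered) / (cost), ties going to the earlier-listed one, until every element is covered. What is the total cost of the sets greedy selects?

Pick 1: B4 adds 5 new (a, c, d, e, f) at cost 6 (ratio 5/6).
Pick 2: B2 adds 1 new (b) at cost 5 (ratio 1/5).
Greedy total cost: 6 + 5 = 11.

11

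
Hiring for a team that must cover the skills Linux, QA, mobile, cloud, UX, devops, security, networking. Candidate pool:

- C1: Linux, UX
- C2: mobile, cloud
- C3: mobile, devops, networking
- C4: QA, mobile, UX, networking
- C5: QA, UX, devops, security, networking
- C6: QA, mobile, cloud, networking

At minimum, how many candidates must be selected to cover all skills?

3

C1, C2, C5 together cover {Linux, QA, mobile, cloud, UX, devops, security, networking} — every skill.
No 2 of the 6 candidates cover everything (all 15 pairs fall short), so 3 is minimum.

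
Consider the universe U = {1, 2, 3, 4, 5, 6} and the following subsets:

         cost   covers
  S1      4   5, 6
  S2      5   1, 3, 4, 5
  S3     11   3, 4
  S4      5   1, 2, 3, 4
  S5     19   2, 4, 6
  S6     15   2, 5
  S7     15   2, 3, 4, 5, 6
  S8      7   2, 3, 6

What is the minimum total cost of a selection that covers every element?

S1, S4 cover every element at cost 4 + 5 = 9.
Any cover uses at least 2 sets; among all covering selections none totals below 9.
Greedy by coverage-per-cost would pick S2, S8 for 12 — worse than the optimum 9.

9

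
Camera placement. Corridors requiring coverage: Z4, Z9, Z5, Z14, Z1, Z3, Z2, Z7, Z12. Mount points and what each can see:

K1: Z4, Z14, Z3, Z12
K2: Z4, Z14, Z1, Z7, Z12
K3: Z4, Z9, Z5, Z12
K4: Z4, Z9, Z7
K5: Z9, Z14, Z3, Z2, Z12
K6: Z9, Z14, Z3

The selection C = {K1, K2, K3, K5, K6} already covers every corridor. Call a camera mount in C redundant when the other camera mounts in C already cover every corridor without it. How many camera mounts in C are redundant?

Drop K1: the rest still cover every corridor — redundant.
Drop K2: Z1, Z7 uncovered — not redundant.
Drop K3: Z5 uncovered — not redundant.
Drop K5: Z2 uncovered — not redundant.
Drop K6: the rest still cover every corridor — redundant.
2 redundant: K1, K6.

2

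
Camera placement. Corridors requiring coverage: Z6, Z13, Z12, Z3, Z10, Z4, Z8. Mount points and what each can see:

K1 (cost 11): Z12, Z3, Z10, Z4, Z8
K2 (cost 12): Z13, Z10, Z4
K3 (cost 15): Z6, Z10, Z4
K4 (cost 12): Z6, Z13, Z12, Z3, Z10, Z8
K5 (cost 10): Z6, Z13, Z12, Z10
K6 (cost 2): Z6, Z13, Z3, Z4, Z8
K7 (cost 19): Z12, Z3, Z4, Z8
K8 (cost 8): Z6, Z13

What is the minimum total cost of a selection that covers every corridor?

K5, K6 cover every corridor at cost 10 + 2 = 12.
Any cover uses at least 2 camera mounts; among all covering selections none totals below 12.

12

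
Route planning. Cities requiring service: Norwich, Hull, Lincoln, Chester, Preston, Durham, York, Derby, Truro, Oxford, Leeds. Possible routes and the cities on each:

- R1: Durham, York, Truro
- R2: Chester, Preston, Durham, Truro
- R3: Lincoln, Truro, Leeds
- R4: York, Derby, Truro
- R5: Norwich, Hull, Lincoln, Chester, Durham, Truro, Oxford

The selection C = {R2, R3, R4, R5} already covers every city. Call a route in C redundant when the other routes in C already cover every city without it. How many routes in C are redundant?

0

Drop R2: Preston uncovered — not redundant.
Drop R3: Leeds uncovered — not redundant.
Drop R4: York, Derby uncovered — not redundant.
Drop R5: Norwich, Hull, Oxford uncovered — not redundant.
None of the routes in C is redundant.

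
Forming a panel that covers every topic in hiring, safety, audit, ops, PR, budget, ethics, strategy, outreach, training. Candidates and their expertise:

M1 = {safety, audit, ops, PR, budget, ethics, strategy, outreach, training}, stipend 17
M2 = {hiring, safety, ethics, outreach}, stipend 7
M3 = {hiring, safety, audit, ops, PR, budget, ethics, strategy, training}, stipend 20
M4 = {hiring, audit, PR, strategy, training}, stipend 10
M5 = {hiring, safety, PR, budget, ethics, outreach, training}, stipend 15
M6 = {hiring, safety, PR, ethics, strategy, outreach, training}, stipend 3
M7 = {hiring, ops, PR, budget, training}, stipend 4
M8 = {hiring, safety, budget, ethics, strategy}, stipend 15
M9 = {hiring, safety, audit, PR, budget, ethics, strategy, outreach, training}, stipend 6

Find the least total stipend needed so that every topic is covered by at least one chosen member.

M7, M9 cover every topic at stipend 4 + 6 = 10.
Any cover uses at least 2 members; among all covering selections none totals below 10.
Greedy by coverage-per-stipend would pick M6, M7, M9 for 13 — worse than the optimum 10.

10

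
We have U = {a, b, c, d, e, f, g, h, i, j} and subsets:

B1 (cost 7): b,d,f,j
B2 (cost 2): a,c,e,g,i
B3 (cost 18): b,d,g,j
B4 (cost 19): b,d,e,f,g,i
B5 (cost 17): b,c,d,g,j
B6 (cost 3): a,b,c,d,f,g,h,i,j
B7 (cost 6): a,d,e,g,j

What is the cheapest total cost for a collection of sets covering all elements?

5

B2, B6 cover every element at cost 2 + 3 = 5.
Any cover uses at least 2 sets; among all covering selections none totals below 5.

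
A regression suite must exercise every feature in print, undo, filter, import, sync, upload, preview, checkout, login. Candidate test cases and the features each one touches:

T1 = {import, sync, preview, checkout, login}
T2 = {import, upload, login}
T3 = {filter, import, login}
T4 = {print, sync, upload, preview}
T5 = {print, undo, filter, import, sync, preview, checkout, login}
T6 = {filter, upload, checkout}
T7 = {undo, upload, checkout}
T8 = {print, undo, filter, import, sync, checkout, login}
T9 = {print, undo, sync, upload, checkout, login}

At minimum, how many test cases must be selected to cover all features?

T2, T5 together cover {print, undo, filter, import, sync, upload, preview, checkout, login} — every feature.
No single test case contains all 9 features, so 2 is optimal.

2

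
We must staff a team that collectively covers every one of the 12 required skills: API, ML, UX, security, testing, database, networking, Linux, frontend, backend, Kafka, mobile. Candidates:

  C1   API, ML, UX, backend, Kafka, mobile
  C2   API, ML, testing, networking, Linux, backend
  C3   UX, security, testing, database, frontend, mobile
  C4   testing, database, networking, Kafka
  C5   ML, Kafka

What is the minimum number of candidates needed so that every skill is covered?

C1, C2, C3 together cover {API, ML, UX, security, testing, database, networking, Linux, frontend, backend, Kafka, mobile} — every skill.
No 2 of the 5 candidates cover everything (all 10 pairs fall short), so 3 is minimum.

3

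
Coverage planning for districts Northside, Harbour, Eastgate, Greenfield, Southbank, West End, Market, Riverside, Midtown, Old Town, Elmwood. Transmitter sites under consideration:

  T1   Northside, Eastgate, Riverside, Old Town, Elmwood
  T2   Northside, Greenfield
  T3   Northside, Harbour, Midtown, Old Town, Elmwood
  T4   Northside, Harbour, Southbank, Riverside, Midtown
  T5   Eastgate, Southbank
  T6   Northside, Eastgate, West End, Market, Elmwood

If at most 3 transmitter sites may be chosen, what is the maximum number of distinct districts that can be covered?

10

Choosing T1, T4, T6 covers {Northside, Harbour, Eastgate, Southbank, West End, Market, Riverside, Midtown, Old Town, Elmwood} — 10 districts.
No choice of 3 transmitter sites does better; here Greenfield is left uncovered.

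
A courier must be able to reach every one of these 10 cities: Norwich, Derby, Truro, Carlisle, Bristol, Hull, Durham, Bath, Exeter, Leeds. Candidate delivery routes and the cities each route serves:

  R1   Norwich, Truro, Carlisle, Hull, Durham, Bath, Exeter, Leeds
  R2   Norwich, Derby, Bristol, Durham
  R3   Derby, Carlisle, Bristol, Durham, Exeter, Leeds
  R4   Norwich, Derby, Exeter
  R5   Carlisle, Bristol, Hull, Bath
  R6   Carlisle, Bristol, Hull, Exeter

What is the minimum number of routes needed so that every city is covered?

R1, R2 together cover {Norwich, Derby, Truro, Carlisle, Bristol, Hull, Durham, Bath, Exeter, Leeds} — every city.
No single route contains all 10 cities, so 2 is optimal.

2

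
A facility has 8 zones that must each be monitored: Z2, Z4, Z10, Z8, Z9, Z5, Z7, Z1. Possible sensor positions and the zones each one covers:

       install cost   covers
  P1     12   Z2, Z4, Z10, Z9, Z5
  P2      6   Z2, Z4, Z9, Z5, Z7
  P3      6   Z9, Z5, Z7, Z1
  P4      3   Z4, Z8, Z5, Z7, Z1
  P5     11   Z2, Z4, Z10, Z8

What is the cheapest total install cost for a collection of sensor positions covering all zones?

15

P1, P4 cover every zone at install cost 12 + 3 = 15.
Any cover uses at least 2 sensor positions; among all covering selections none totals below 15.
Greedy by coverage-per-install cost would pick P4, P2, P5 for 20 — worse than the optimum 15.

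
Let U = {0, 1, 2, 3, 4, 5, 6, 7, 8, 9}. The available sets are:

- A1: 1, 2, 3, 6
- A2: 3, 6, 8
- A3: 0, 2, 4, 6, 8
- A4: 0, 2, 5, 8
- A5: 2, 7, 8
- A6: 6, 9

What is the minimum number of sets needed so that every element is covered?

5

A1, A3, A4, A5, A6 together cover {0, 1, 2, 3, 4, 5, 6, 7, 8, 9} — every element.
No 4 of the 6 sets cover everything (all 15 size-4 selections fall short), so 5 is minimum.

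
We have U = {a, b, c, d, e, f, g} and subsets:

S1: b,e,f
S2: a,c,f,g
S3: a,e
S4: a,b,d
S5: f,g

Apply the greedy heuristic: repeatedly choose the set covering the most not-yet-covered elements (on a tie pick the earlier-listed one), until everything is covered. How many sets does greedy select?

3

Pick 1: S2 covers 4 new elements (a, c, f, g).
Pick 2: S1 covers 2 new elements (b, e).
Pick 3: S4 covers 1 new elements (d).
Greedy uses 3 sets.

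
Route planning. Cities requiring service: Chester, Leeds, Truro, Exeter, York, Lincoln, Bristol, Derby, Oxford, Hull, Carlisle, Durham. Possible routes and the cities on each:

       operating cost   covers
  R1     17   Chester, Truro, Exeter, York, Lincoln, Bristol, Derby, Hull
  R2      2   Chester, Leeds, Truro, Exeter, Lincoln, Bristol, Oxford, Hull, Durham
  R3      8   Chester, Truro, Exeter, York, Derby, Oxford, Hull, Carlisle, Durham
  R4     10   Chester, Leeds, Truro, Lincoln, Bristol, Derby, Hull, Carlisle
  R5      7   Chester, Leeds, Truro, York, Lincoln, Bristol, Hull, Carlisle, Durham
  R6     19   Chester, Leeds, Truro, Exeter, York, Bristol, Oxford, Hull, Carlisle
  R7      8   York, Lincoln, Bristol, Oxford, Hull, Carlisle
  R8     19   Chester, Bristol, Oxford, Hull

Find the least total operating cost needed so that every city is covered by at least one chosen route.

10

R2, R3 cover every city at operating cost 2 + 8 = 10.
Any cover uses at least 2 routes; among all covering selections none totals below 10.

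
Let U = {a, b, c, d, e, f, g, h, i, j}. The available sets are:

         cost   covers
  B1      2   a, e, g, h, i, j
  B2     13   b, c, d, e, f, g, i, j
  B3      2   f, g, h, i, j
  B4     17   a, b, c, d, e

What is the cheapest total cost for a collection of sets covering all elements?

B1, B2 cover every element at cost 2 + 13 = 15.
Any cover uses at least 2 sets; among all covering selections none totals below 15.

15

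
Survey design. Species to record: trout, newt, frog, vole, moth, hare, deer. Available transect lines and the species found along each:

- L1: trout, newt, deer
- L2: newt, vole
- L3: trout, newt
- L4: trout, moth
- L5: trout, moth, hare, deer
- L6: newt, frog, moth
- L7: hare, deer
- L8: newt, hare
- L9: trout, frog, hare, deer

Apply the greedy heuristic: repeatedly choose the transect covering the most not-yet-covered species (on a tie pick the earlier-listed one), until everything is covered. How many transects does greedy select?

Pick 1: L5 covers 4 new species (trout, moth, hare, deer).
Pick 2: L2 covers 2 new species (newt, vole).
Pick 3: L6 covers 1 new species (frog).
Greedy uses 3 transects.

3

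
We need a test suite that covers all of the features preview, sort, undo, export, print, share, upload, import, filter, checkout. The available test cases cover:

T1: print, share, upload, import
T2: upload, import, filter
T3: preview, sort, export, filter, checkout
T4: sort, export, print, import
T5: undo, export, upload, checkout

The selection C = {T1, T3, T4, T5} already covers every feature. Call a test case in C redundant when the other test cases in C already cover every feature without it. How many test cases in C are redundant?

1

Drop T1: share uncovered — not redundant.
Drop T3: preview, filter uncovered — not redundant.
Drop T4: the rest still cover every feature — redundant.
Drop T5: undo uncovered — not redundant.
1 redundant: T4.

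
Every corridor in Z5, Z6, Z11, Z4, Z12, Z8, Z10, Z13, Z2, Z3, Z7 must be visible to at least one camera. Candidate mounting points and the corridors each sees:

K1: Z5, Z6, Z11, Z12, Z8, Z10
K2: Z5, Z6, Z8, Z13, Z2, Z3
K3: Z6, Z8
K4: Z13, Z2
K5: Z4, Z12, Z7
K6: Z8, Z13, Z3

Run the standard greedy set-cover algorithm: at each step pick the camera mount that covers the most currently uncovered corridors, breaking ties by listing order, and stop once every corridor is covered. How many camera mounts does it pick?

3

Pick 1: K1 covers 6 new corridors (Z5, Z6, Z11, Z12, Z8, Z10).
Pick 2: K2 covers 3 new corridors (Z13, Z2, Z3).
Pick 3: K5 covers 2 new corridors (Z4, Z7).
Greedy uses 3 camera mounts.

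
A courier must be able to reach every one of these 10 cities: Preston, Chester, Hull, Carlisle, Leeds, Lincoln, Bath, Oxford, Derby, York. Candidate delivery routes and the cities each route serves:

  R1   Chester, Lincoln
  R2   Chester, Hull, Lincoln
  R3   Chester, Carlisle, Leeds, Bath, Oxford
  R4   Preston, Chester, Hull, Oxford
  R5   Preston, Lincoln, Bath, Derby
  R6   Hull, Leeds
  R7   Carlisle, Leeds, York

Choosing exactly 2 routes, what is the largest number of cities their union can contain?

Choosing R3, R5 covers {Preston, Chester, Carlisle, Leeds, Lincoln, Bath, Oxford, Derby} — 8 cities.
No choice of 2 routes does better; here Hull, York are left uncovered.

8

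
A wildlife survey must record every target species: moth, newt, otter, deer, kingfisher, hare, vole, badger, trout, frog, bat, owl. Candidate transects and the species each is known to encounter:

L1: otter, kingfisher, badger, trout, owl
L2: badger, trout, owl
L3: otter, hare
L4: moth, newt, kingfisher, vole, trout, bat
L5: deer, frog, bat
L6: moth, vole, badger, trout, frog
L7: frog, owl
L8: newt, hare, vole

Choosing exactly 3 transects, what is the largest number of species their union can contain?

11

Choosing L1, L4, L5 covers {moth, newt, otter, deer, kingfisher, vole, badger, trout, frog, bat, owl} — 11 species.
No choice of 3 transects does better; here hare is left uncovered.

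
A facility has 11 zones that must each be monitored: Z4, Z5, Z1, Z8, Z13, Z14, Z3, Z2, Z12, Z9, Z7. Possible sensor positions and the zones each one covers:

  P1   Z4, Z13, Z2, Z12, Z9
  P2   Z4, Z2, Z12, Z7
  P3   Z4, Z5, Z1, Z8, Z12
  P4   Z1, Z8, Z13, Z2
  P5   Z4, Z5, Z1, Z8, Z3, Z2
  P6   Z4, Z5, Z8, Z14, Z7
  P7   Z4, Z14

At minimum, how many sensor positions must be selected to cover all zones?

3

P1, P5, P6 together cover {Z4, Z5, Z1, Z8, Z13, Z14, Z3, Z2, Z12, Z9, Z7} — every zone.
No 2 of the 7 sensor positions cover everything (all 21 pairs fall short), so 3 is minimum.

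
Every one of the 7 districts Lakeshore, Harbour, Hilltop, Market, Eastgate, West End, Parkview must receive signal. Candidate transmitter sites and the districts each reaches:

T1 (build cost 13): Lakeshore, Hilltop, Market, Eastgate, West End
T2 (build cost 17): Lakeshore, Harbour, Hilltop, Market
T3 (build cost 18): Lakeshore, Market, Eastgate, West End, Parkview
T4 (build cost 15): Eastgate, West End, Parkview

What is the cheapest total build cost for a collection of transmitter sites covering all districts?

32

T2, T4 cover every district at build cost 17 + 15 = 32.
Any cover uses at least 2 transmitter sites; among all covering selections none totals below 32.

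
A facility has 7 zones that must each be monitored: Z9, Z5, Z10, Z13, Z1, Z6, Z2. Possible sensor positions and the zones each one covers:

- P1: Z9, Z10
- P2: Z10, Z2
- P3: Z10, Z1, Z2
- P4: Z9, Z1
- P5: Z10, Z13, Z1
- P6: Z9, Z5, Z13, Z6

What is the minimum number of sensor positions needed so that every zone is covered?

2

P3, P6 together cover {Z9, Z5, Z10, Z13, Z1, Z6, Z2} — every zone.
No single sensor position contains all 7 zones, so 2 is optimal.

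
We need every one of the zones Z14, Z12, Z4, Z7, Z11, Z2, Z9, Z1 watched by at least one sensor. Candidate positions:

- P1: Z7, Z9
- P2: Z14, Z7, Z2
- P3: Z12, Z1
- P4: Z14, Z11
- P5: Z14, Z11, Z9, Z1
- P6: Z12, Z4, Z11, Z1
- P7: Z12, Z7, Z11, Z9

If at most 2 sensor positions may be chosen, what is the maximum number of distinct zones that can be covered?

Choosing P2, P6 covers {Z14, Z12, Z4, Z7, Z11, Z2, Z1} — 7 zones.
No choice of 2 sensor positions does better; here Z9 is left uncovered.

7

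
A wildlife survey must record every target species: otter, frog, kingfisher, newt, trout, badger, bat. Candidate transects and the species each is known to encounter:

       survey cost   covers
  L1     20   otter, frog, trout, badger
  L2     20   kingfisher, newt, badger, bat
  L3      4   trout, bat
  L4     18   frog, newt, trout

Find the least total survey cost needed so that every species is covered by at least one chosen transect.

L1, L2 cover every species at survey cost 20 + 20 = 40.
Any cover uses at least 2 transects; among all covering selections none totals below 40.
Greedy by coverage-per-survey cost would pick L3, L1, L2 for 44 — worse than the optimum 40.

40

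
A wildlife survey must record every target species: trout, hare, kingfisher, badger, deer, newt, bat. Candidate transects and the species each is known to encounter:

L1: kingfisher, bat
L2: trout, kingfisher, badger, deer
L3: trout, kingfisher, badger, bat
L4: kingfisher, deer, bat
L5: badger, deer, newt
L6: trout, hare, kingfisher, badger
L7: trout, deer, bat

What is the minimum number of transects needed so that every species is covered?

3

L1, L5, L6 together cover {trout, hare, kingfisher, badger, deer, newt, bat} — every species.
No 2 of the 7 transects cover everything (all 21 pairs fall short), so 3 is minimum.
Greedy (largest uncovered first) would take L2, L1, L5, L6 — 4 transects — but 3 suffice.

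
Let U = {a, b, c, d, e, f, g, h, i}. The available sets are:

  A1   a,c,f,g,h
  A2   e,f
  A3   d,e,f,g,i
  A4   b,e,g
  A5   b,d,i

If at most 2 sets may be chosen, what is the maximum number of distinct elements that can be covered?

8

Choosing A1, A3 covers {a, c, d, e, f, g, h, i} — 8 elements.
No choice of 2 sets does better; here b is left uncovered.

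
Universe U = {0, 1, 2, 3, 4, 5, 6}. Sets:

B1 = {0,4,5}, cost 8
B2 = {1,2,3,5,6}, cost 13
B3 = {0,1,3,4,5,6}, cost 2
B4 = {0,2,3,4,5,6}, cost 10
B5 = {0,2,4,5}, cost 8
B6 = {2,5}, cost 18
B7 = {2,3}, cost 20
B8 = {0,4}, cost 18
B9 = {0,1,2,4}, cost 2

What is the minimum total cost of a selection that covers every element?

4

B3, B9 cover every element at cost 2 + 2 = 4.
Any cover uses at least 2 sets; among all covering selections none totals below 4.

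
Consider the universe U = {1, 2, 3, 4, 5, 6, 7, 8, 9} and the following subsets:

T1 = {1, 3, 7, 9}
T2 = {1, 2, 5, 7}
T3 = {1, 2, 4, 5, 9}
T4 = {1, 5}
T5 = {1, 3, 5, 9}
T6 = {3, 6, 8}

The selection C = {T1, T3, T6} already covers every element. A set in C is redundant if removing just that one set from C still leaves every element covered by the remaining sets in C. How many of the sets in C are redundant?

0

Drop T1: 7 uncovered — not redundant.
Drop T3: 2, 4, 5 uncovered — not redundant.
Drop T6: 6, 8 uncovered — not redundant.
None of the sets in C is redundant.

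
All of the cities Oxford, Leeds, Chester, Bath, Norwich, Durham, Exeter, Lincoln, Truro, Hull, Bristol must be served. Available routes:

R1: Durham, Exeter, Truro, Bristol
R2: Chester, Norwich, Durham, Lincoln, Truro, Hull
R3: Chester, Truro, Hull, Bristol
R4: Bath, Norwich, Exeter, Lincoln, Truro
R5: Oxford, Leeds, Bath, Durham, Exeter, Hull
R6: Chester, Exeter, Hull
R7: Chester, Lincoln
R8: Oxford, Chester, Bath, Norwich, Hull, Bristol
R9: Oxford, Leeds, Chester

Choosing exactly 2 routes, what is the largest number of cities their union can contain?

10

Choosing R2, R5 covers {Oxford, Leeds, Chester, Bath, Norwich, Durham, Exeter, Lincoln, Truro, Hull} — 10 cities.
No choice of 2 routes does better; here Bristol is left uncovered.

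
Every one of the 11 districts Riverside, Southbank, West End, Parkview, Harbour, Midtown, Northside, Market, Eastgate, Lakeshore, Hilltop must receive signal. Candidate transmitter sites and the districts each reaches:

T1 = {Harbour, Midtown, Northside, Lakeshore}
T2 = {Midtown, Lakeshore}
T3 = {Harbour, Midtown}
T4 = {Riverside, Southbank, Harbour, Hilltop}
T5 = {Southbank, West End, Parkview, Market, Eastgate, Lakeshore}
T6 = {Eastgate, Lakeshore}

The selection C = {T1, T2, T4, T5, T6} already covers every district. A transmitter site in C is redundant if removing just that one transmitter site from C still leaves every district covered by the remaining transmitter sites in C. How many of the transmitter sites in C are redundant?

2

Drop T1: Northside uncovered — not redundant.
Drop T2: the rest still cover every district — redundant.
Drop T4: Riverside, Hilltop uncovered — not redundant.
Drop T5: West End, Parkview, Market uncovered — not redundant.
Drop T6: the rest still cover every district — redundant.
2 redundant: T2, T6.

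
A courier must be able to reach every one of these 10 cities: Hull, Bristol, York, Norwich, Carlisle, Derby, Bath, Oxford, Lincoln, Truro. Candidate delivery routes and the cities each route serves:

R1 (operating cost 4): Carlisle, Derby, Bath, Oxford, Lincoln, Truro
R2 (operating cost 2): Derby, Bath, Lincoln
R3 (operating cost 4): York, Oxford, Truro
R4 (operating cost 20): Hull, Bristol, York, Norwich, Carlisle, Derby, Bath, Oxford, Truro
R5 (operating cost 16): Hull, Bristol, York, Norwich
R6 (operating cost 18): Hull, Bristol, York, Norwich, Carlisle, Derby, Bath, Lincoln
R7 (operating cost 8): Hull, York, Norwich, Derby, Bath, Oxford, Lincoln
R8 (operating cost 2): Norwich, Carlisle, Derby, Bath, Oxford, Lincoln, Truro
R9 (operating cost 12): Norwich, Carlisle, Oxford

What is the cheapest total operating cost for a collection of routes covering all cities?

18

R5, R8 cover every city at operating cost 16 + 2 = 18.
Any cover uses at least 2 routes; among all covering selections none totals below 18.
Greedy by coverage-per-operating cost would pick R8, R3, R5 for 22 — worse than the optimum 18.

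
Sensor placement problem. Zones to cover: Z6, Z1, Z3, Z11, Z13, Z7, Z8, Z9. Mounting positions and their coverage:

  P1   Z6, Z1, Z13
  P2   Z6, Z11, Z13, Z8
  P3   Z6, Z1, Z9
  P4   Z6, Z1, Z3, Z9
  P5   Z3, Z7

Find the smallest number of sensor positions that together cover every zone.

3

P2, P3, P5 together cover {Z6, Z1, Z3, Z11, Z13, Z7, Z8, Z9} — every zone.
No 2 of the 5 sensor positions cover everything (all 10 pairs fall short), so 3 is minimum.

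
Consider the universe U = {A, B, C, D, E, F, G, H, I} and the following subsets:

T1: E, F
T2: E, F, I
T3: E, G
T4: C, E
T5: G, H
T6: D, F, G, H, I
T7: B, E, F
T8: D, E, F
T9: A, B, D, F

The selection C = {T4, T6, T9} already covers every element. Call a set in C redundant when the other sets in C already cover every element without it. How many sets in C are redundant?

Drop T4: C, E uncovered — not redundant.
Drop T6: G, H, I uncovered — not redundant.
Drop T9: A, B uncovered — not redundant.
None of the sets in C is redundant.

0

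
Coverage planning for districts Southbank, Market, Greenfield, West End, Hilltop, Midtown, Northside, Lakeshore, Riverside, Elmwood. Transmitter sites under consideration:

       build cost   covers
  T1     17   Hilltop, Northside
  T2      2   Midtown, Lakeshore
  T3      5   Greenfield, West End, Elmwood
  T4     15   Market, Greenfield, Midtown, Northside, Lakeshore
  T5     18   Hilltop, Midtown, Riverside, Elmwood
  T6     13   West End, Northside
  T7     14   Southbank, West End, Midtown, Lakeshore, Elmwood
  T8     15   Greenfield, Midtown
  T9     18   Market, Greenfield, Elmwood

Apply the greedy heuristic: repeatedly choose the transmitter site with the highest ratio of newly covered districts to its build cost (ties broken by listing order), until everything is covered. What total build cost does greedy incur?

54

Pick 1: T2 adds 2 new (Midtown, Lakeshore) at build cost 2 (ratio 2/2).
Pick 2: T3 adds 3 new (Greenfield, West End, Elmwood) at build cost 5 (ratio 3/5).
Pick 3: T4 adds 2 new (Market, Northside) at build cost 15 (ratio 2/15).
Pick 4: T5 adds 2 new (Hilltop, Riverside) at build cost 18 (ratio 2/18).
Pick 5: T7 adds 1 new (Southbank) at build cost 14 (ratio 1/14).
Greedy total build cost: 2 + 5 + 15 + 18 + 14 = 54. (The true optimum is 47, so greedy overshoots here.)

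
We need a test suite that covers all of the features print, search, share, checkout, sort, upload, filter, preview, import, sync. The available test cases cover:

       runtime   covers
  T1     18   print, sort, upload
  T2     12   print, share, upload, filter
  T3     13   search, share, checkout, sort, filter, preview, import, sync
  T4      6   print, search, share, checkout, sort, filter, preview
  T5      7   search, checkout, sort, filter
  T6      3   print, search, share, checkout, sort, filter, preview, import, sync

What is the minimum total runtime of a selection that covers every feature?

15

T2, T6 cover every feature at runtime 12 + 3 = 15.
Any cover uses at least 2 test cases; among all covering selections none totals below 15.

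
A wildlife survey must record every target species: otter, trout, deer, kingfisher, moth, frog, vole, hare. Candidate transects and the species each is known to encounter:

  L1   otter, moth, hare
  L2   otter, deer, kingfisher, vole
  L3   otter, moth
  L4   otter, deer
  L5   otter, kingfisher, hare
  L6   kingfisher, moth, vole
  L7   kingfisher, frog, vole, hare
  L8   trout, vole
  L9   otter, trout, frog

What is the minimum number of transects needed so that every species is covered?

3

L1, L2, L9 together cover {otter, trout, deer, kingfisher, moth, frog, vole, hare} — every species.
No 2 of the 9 transects cover everything (all 36 pairs fall short), so 3 is minimum.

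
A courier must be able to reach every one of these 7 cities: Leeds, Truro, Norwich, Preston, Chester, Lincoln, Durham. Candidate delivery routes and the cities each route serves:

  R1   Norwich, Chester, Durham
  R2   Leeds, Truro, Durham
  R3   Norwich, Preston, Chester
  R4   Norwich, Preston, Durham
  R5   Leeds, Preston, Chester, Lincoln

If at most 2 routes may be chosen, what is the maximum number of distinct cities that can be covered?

Choosing R1, R5 covers {Leeds, Norwich, Preston, Chester, Lincoln, Durham} — 6 cities.
No choice of 2 routes does better; here Truro is left uncovered.

6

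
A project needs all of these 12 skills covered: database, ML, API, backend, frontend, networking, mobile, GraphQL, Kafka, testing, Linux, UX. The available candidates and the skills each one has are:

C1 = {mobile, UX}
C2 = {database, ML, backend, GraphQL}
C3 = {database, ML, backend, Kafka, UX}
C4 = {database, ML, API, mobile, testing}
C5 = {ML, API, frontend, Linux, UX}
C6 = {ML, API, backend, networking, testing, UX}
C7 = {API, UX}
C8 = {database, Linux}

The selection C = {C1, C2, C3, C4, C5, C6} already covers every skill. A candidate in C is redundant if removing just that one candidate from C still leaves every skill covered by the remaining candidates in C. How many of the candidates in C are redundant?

2

Drop C1: the rest still cover every skill — redundant.
Drop C2: GraphQL uncovered — not redundant.
Drop C3: Kafka uncovered — not redundant.
Drop C4: the rest still cover every skill — redundant.
Drop C5: frontend, Linux uncovered — not redundant.
Drop C6: networking uncovered — not redundant.
2 redundant: C1, C4.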